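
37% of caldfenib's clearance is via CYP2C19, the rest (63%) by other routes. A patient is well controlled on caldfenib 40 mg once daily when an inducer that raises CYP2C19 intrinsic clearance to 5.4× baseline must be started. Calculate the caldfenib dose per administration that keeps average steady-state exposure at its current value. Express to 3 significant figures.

CYP2C19: 0.37 × 5.4 = 1.998
Other: 0.63 (unchanged)
New clearance relative to baseline: 1.998 + 0.63 = 2.628.
Exposure is unchanged when dose changes in proportion to clearance. New dose = 40 mg × 2.628 = 105 mg.

105 mg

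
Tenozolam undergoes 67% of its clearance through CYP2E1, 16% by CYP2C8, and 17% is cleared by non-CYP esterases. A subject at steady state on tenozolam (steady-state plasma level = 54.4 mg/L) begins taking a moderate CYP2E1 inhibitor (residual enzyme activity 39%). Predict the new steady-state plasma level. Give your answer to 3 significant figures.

92.0 mg/L

CYP2E1: 0.67 × 0.39 = 0.2613
CYP2C8: 0.16 (unchanged)
Other: 0.17 (unchanged)
Relative clearance = 0.2613 + 0.16 + 0.17 = 0.5913.
With dosing unchanged, steady-state plasma level scales as 1/CL: 54.4 / 0.5913 = 92.0 mg/L.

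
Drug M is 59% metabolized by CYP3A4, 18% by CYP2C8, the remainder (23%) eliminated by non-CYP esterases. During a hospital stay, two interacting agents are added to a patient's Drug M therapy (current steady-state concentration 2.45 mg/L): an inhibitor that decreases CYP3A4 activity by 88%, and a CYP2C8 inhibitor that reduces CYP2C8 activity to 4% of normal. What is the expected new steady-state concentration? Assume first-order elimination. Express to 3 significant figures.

7.95 mg/L

The CYP3A4 pathway (59% of clearance) falls to 0.12× activity: 0.59 × 0.12 = 0.0708.
The CYP2C8 pathway (18% of clearance) falls to 0.04× activity: 0.18 × 0.04 = 0.0072.
Non-CYP routes (23%) are unchanged.
CL_new/CL_old = 0.0708 + 0.0072 + 0.23 = 0.308.
Steady-state concentration ∝ 1/CL: new value = 2.45 / 0.308 = 7.95 mg/L.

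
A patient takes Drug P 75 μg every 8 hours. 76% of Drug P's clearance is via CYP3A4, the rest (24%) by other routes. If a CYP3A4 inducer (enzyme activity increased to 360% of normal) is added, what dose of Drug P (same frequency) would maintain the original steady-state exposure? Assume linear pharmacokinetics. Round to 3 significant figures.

223 μg

The CYP3A4 pathway (76% of clearance) is boosted to 3.6× activity: 0.76 × 3.6 = 2.736.
The remaining 24% of clearance is unaffected.
CL_new/CL_old = 2.736 + 0.24 = 2.976.
Exposure is unchanged when dose changes in proportion to clearance. New dose = 75 μg × 2.976 = 223 μg.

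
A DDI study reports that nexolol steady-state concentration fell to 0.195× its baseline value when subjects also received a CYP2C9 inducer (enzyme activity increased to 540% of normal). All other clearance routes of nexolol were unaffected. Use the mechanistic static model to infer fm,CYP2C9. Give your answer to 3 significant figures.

0.938

CL'/CL = 1 / 0.195 = 5.128
5.4·fm + (1 − fm) = 5.128
fm = (5.128 − 1) / (5.4 − 1) = 0.938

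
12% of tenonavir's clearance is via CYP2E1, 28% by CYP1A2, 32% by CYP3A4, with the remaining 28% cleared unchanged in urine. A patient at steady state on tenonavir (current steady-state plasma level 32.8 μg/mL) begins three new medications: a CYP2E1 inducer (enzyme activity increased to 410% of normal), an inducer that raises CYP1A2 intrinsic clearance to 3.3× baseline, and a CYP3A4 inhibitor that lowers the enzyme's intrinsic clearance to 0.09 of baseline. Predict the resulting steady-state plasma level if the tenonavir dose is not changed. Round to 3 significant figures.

19.0 μg/mL

The CYP2E1 pathway (12% of clearance) is boosted to 4.1× activity: 0.12 × 4.1 = 0.492.
The CYP1A2 pathway (28% of clearance) increases to 3.3× activity: 0.28 × 3.3 = 0.924.
The CYP3A4 pathway (32% of clearance) drops to 0.09× activity: 0.32 × 0.09 = 0.0288.
Non-CYP routes (28%) are unchanged.
New clearance relative to baseline: 0.492 + 0.924 + 0.0288 + 0.28 = 1.7248.
Dividing the baseline by the relative clearance: 32.8 / 1.7248 = 19.0 μg/mL.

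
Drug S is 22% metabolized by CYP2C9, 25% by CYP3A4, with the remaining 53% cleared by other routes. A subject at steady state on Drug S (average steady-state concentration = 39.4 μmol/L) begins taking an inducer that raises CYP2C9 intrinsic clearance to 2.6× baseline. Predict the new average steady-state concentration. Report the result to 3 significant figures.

29.1 μmol/L

The CYP2C9 pathway (22% of clearance) increases to 2.6× activity: 0.22 × 2.6 = 0.572.
CYP3A4 (25%) and the residual 53% are unaffected.
New clearance relative to baseline: 0.572 + 0.25 + 0.53 = 1.352.
Average steady-state concentration ∝ 1/CL, so new value = 39.4 / 1.352 = 29.1 μmol/L.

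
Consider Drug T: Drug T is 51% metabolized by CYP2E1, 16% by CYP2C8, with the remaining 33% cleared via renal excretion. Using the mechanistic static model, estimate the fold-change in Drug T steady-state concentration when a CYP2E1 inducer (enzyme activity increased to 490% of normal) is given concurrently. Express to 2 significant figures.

0.33

CYP2E1: 0.51 × 4.9 = 2.499
CYP2C8: 0.16 (unchanged)
Other: 0.33 (unchanged)
New clearance relative to baseline: 2.499 + 0.16 + 0.33 = 2.989.
Since steady-state concentration ∝ 1/CL, the ratio is 1 / 2.989 = 0.33.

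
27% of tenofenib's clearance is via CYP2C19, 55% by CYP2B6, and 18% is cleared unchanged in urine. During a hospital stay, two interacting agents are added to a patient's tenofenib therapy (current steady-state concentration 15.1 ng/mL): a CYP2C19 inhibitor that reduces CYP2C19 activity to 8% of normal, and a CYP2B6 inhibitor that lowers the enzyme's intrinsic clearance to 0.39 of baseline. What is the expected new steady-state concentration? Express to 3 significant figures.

36.3 ng/mL

CYP2C19: 0.27 × 0.08 = 0.0216
CYP2B6: 0.55 × 0.39 = 0.2145
Other: 0.18 (unchanged)
New clearance relative to baseline: 0.0216 + 0.2145 + 0.18 = 0.4161.
Steady-state concentration ∝ 1/CL: new value = 15.1 / 0.4161 = 36.3 ng/mL.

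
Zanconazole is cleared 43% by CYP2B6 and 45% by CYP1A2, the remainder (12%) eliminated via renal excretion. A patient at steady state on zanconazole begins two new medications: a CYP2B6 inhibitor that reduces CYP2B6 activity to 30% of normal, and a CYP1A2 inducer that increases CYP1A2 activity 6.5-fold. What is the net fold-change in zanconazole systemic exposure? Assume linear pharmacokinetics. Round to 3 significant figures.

The CYP2B6 pathway (43% of clearance) drops to 0.3× activity: 0.43 × 0.3 = 0.129.
The CYP1A2 pathway (45% of clearance) is boosted to 6.5× activity: 0.45 × 6.5 = 2.925.
Non-CYP routes (12%) are unchanged.
CL_new/CL_old = 0.129 + 2.925 + 0.12 = 3.174.
Net systemic exposure ratio = 1 / 3.174 = 0.315.

0.315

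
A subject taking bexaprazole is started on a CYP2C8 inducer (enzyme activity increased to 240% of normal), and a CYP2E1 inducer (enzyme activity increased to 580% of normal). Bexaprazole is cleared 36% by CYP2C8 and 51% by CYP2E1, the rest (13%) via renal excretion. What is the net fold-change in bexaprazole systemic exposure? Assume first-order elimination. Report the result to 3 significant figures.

0.253

CYP2C8: 0.36 × 2.4 = 0.864
CYP2E1: 0.51 × 5.8 = 2.958
Other: 0.13 (unchanged)
Relative clearance = 0.864 + 2.958 + 0.13 = 3.952.
Net systemic exposure ratio = 1 / 3.952 = 0.253.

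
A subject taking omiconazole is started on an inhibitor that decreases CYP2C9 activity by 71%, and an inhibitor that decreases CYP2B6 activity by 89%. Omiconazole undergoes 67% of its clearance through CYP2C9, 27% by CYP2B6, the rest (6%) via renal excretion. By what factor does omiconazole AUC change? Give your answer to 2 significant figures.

3.5

The CYP2C9 pathway (67% of clearance) is reduced to 0.29× activity: 0.67 × 0.29 = 0.1943.
The CYP2B6 pathway (27% of clearance) falls to 0.11× activity: 0.27 × 0.11 = 0.0297.
Non-CYP routes (6%) are unchanged.
Relative clearance = 0.1943 + 0.0297 + 0.06 = 0.284.
AUC ∝ 1/CL: fold-change = 1 / 0.284 = 3.5.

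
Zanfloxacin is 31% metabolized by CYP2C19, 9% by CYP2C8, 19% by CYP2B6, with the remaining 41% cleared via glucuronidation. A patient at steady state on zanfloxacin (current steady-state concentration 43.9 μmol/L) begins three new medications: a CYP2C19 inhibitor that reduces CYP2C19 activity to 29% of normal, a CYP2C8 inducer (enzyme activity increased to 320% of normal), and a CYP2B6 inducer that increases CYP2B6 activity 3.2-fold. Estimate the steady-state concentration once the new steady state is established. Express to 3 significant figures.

The CYP2C19 pathway (31% of clearance) is reduced to 0.29× activity: 0.31 × 0.29 = 0.0899.
The CYP2C8 pathway (9% of clearance) rises to 3.2× activity: 0.09 × 3.2 = 0.288.
The CYP2B6 pathway (19% of clearance) increases to 3.2× activity: 0.19 × 3.2 = 0.608.
The remaining 41% of clearance is unaffected.
CL_new/CL_old = 0.0899 + 0.288 + 0.608 + 0.41 = 1.3959.
New steady-state concentration = 43.9 / 1.3959 = 31.4 μmol/L (concentration scales inversely with clearance).

31.4 μmol/L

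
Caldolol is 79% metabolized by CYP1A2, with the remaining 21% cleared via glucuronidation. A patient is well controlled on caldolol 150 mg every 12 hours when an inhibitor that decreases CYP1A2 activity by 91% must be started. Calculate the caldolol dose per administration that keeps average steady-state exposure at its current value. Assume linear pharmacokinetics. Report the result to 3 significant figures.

42.2 mg

CYP1A2: 0.79 × 0.09 = 0.0711
Other: 0.21 (unchanged)
Relative clearance = 0.0711 + 0.21 = 0.2811.
Css,avg = (dose rate)/CL, so holding Css fixed requires dose ∝ CL: 150 × 0.2811 = 42.2 mg.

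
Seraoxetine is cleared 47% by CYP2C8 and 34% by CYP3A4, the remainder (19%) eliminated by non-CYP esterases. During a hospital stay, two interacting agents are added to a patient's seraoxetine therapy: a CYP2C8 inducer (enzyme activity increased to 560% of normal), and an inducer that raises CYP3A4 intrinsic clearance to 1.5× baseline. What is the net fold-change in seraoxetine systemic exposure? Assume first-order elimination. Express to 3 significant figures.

0.300

The CYP2C8 pathway (47% of clearance) is boosted to 5.6× activity: 0.47 × 5.6 = 2.632.
The CYP3A4 pathway (34% of clearance) increases to 1.5× activity: 0.34 × 1.5 = 0.51.
Non-CYP routes (19%) are unchanged.
Relative clearance = 2.632 + 0.51 + 0.19 = 3.332.
Net systemic exposure ratio = 1 / 3.332 = 0.300.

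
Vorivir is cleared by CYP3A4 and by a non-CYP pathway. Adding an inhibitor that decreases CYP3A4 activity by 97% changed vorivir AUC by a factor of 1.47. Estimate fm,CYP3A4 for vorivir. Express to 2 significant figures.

0.33

Call the CYP3A4 fraction fm. After the interaction, CL_new/CL_old = fm × 0.03 + (1 − fm).
AUC ratio = 1 / (new CL fraction), so new CL fraction = 1 / 1.47 = 0.6803.
fm × 0.03 + 1 − fm = 0.6803  ⇒  fm × (0.03 − 1) = −0.3197  ⇒  fm = 0.33.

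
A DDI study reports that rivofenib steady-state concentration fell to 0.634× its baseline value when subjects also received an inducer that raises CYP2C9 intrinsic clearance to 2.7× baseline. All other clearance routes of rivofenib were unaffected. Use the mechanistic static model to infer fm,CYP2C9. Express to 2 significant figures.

Let fm be the CYP2C9 fraction. New clearance relative to baseline = fm × 2.7 + (1 − fm).
Steady-state concentration ratio = 1 / (new CL fraction), so new CL fraction = 1 / 0.634 = 1.577.
fm × 2.7 + 1 − fm = 1.577  ⇒  fm × (2.7 − 1) = 0.5773  ⇒  fm = 0.34.

0.34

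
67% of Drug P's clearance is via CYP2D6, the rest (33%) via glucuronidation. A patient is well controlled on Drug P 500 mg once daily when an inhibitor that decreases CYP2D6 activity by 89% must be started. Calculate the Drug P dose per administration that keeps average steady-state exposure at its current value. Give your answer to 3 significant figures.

CYP2D6: 0.67 × 0.11 = 0.0737
Other: 0.33 (unchanged)
New clearance relative to baseline: 0.0737 + 0.33 = 0.4037.
Exposure is unchanged when dose changes in proportion to clearance. New dose = 500 mg × 0.4037 = 202 mg.

202 mg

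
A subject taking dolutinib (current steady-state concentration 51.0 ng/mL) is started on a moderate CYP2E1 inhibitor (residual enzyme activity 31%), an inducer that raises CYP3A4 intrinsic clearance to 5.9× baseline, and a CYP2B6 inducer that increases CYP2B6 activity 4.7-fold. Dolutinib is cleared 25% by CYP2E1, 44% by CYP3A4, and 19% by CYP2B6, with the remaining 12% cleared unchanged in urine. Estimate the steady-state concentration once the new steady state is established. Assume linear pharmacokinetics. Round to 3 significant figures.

The CYP2E1 pathway (25% of clearance) falls to 0.31× activity: 0.25 × 0.31 = 0.0775.
The CYP3A4 pathway (44% of clearance) rises to 5.9× activity: 0.44 × 5.9 = 2.596.
The CYP2B6 pathway (19% of clearance) is boosted to 4.7× activity: 0.19 × 4.7 = 0.893.
Non-CYP routes (12%) are unchanged.
Relative clearance = 0.0775 + 2.596 + 0.893 + 0.12 = 3.6865.
New steady-state concentration = 51.0 / 3.6865 = 13.8 ng/mL (concentration scales inversely with clearance).

13.8 ng/mL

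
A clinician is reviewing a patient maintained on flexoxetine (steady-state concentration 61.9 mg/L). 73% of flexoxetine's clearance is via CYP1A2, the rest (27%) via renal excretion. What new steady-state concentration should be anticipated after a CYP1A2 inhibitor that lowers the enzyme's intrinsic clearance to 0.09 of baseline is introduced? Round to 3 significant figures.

184 mg/L

The CYP1A2 pathway (73% of clearance) drops to 0.09× activity: 0.73 × 0.09 = 0.0657.
The remaining 27% of clearance is unaffected.
Relative clearance = 0.0657 + 0.27 = 0.3357.
Steady-state concentration ∝ 1/CL, so new value = 61.9 / 0.3357 = 184 mg/L.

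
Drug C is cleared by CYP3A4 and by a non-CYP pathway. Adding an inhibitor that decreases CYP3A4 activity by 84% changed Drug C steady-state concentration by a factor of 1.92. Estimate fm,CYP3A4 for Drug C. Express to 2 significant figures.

0.57

Let x = fm,CYP3A4. Because steady-state concentration ∝ 1/CL, relative clearance fell to 1/1.92 = 0.5208.
Only the CYP3A4 route changed, so 0.5208 = x·0.16 + (1 − x), giving x = 0.57.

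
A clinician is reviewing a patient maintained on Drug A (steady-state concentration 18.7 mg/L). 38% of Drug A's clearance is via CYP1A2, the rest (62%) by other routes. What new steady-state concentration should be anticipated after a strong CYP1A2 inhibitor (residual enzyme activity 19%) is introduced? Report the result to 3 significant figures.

27.0 mg/L

The CYP1A2 pathway (38% of clearance) is reduced to 0.19× activity: 0.38 × 0.19 = 0.0722.
The remaining 62% of clearance is unaffected.
Relative clearance = 0.0722 + 0.62 = 0.6922.
With dosing unchanged, steady-state concentration scales as 1/CL: 18.7 / 0.6922 = 27.0 mg/L.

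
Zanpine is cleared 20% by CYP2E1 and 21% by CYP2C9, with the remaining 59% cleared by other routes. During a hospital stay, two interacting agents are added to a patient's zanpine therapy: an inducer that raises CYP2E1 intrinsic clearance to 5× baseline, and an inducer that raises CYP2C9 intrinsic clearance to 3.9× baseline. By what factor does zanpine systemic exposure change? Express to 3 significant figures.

The CYP2E1 pathway (20% of clearance) is boosted to 5× activity: 0.2 × 5 = 1.
The CYP2C9 pathway (21% of clearance) increases to 3.9× activity: 0.21 × 3.9 = 0.819.
The remaining 59% of clearance is unaffected.
CL_new/CL_old = 1 + 0.819 + 0.59 = 2.409.
Because systemic exposure varies inversely with clearance, the combined effect is 1 / 2.409 = 0.415.

0.415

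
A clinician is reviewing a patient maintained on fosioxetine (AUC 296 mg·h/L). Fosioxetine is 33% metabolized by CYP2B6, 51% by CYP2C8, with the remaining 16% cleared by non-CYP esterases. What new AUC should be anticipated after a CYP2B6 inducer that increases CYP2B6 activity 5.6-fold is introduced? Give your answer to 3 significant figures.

CYP2B6: 0.33 × 5.6 = 1.848
CYP2C8: 0.51 (unchanged)
Other: 0.16 (unchanged)
CL_new/CL_old = 1.848 + 0.51 + 0.16 = 2.518.
New AUC = baseline ÷ relative clearance = 296 / 2.518 = 118 mg·h/L.

118 mg·h/L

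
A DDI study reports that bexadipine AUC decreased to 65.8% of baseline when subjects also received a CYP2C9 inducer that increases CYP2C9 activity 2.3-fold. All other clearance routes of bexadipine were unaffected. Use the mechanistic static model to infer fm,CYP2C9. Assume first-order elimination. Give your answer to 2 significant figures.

CL'/CL = 1 / 0.658 = 1.52
2.3·fm + (1 − fm) = 1.52
fm = (1.52 − 1) / (2.3 − 1) = 0.40

0.40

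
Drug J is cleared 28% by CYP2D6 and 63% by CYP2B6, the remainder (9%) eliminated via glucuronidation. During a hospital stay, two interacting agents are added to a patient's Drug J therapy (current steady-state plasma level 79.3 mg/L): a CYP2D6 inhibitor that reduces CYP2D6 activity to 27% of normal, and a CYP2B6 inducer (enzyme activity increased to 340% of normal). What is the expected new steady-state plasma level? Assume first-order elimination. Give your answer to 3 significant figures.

The CYP2D6 pathway (28% of clearance) falls to 0.27× activity: 0.28 × 0.27 = 0.0756.
The CYP2B6 pathway (63% of clearance) rises to 3.4× activity: 0.63 × 3.4 = 2.142.
The remaining 9% of clearance is unaffected.
New clearance relative to baseline: 0.0756 + 2.142 + 0.09 = 2.3076.
Dividing the baseline by the relative clearance: 79.3 / 2.3076 = 34.4 mg/L.

34.4 mg/L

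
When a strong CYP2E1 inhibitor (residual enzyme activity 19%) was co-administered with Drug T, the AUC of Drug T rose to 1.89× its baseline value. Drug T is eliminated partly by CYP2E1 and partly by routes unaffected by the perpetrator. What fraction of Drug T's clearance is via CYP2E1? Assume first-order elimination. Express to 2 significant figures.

Let fm be the CYP2E1 fraction. New clearance relative to baseline = fm × 0.19 + (1 − fm).
AUC ratio = 1 / (new CL fraction), so new CL fraction = 1 / 1.89 = 0.5291.
fm × 0.19 + 1 − fm = 0.5291  ⇒  fm × (0.19 − 1) = −0.4709  ⇒  fm = 0.58.

0.58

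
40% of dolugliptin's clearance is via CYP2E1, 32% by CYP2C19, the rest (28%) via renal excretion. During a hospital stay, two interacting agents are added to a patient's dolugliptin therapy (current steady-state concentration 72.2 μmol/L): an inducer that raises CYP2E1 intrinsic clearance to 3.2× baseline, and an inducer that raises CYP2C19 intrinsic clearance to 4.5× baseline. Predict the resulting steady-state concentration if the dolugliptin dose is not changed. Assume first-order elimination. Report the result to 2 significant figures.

24 μmol/L

CYP2E1: 0.4 × 3.2 = 1.28
CYP2C19: 0.32 × 4.5 = 1.44
Other: 0.28 (unchanged)
Relative clearance = 1.28 + 1.44 + 0.28 = 3.
Dividing the baseline by the relative clearance: 72.2 / 3 = 24 μmol/L.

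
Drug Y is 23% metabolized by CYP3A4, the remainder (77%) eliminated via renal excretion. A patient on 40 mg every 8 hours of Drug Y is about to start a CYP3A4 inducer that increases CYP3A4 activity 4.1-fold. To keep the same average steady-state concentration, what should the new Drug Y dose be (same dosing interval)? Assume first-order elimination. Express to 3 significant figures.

68.5 mg

The CYP3A4 pathway (23% of clearance) rises to 4.1× activity: 0.23 × 4.1 = 0.943.
The remaining 77% of clearance is unaffected.
New clearance relative to baseline: 0.943 + 0.77 = 1.713.
Css,avg = (dose rate)/CL, so holding Css fixed requires dose ∝ CL: 40 × 1.713 = 68.5 mg.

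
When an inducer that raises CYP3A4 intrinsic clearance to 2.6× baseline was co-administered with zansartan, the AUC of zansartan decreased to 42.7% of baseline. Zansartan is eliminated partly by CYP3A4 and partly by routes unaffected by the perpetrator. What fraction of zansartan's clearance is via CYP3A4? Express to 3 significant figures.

Let x = fm,CYP3A4. Because AUC ∝ 1/CL, relative clearance rose to 1/0.427 = 2.342.
Setting x·2.6 + (1 − x) = 2.342 and solving: x = (2.342 − 1)/(2.6 − 1) = 0.839.

0.839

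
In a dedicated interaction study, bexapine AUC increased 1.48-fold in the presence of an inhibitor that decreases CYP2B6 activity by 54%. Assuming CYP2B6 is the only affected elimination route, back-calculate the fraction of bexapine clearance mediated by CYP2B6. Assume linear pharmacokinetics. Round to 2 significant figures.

0.60

Let fm be the CYP2B6 fraction. New clearance relative to baseline = fm × 0.46 + (1 − fm).
AUC ratio = 1 / (new CL fraction), so new CL fraction = 1 / 1.48 = 0.6757.
fm × 0.46 + 1 − fm = 0.6757  ⇒  fm × (0.46 − 1) = −0.3243  ⇒  fm = 0.60.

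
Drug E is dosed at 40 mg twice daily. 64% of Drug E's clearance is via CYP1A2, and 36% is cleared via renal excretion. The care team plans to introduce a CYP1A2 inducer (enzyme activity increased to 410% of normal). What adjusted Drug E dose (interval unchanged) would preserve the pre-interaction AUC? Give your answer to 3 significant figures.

119 mg

The CYP1A2 pathway (64% of clearance) increases to 4.1× activity: 0.64 × 4.1 = 2.624.
Non-CYP routes (36%) are unchanged.
New clearance relative to baseline: 2.624 + 0.36 = 2.984.
Css,avg = (dose rate)/CL, so holding Css fixed requires dose ∝ CL: 40 × 2.984 = 119 mg.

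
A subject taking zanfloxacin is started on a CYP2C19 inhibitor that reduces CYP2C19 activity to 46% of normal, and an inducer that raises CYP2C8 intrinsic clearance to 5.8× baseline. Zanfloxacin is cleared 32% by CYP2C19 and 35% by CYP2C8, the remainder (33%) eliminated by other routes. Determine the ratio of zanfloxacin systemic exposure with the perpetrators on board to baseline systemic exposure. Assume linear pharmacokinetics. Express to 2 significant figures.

0.40

The CYP2C19 pathway (32% of clearance) is reduced to 0.46× activity: 0.32 × 0.46 = 0.1472.
The CYP2C8 pathway (35% of clearance) is boosted to 5.8× activity: 0.35 × 5.8 = 2.03.
The remaining 33% of clearance is unaffected.
CL_new/CL_old = 0.1472 + 2.03 + 0.33 = 2.5072.
Because systemic exposure varies inversely with clearance, the combined effect is 1 / 2.5072 = 0.40.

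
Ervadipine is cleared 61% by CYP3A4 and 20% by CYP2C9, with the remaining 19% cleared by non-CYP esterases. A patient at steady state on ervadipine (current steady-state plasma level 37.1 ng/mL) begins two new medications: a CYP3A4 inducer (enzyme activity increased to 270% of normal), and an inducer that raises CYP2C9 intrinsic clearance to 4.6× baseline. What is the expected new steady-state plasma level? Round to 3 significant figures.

13.5 ng/mL

CYP3A4: 0.61 × 2.7 = 1.647
CYP2C9: 0.2 × 4.6 = 0.92
Other: 0.19 (unchanged)
New clearance relative to baseline: 1.647 + 0.92 + 0.19 = 2.757.
New steady-state plasma level = 37.1 / 2.757 = 13.5 ng/mL (concentration scales inversely with clearance).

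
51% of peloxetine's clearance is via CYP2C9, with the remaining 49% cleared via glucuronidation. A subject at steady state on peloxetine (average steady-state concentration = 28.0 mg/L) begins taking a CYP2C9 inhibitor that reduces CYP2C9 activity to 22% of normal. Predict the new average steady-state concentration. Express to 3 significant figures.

The CYP2C9 pathway (51% of clearance) is reduced to 0.22× activity: 0.51 × 0.22 = 0.1122.
The remaining 49% of clearance is unaffected.
CL_new/CL_old = 0.1122 + 0.49 = 0.6022.
New average steady-state concentration = baseline ÷ relative clearance = 28.0 / 0.6022 = 46.5 mg/L.

46.5 mg/L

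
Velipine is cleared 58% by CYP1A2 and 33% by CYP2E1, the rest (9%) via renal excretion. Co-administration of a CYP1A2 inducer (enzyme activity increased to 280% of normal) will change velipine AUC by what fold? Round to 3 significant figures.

0.489

The CYP1A2 pathway (58% of clearance) increases to 2.8× activity: 0.58 × 2.8 = 1.624.
CYP2E1 (33%) and the residual 9% are unaffected.
New clearance relative to baseline: 1.624 + 0.33 + 0.09 = 2.044.
AUC ratio = CL_old/CL_new = 1 / 2.044 = 0.489.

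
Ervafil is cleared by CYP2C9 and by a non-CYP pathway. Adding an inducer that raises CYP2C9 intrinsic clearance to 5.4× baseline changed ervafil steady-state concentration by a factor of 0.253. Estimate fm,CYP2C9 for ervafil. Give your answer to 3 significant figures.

Let x = fm,CYP2C9. Because steady-state concentration ∝ 1/CL, relative clearance rose to 1/0.253 = 3.953.
Only the CYP2C9 route changed, so 3.953 = x·5.4 + (1 − x), giving x = 0.671.

0.671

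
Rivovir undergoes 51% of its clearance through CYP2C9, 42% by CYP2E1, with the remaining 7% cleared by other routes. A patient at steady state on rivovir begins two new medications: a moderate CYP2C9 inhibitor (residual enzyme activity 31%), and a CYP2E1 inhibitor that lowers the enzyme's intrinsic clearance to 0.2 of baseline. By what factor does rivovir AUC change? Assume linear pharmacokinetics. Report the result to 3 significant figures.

The CYP2C9 pathway (51% of clearance) falls to 0.31× activity: 0.51 × 0.31 = 0.1581.
The CYP2E1 pathway (42% of clearance) falls to 0.2× activity: 0.42 × 0.2 = 0.084.
Non-CYP routes (7%) are unchanged.
CL_new/CL_old = 0.1581 + 0.084 + 0.07 = 0.3121.
Net AUC ratio = 1 / 0.3121 = 3.20.

3.20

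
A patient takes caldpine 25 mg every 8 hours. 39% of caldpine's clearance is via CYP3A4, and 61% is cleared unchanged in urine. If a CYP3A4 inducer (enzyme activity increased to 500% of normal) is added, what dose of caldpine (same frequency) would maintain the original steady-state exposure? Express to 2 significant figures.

The CYP3A4 pathway (39% of clearance) is boosted to 5× activity: 0.39 × 5 = 1.95.
The remaining 61% of clearance is unaffected.
New clearance relative to baseline: 1.95 + 0.61 = 2.56.
To maintain the same steady-state level, dose must scale with clearance: new dose = 25 × 2.56 = 64 mg.

64 mg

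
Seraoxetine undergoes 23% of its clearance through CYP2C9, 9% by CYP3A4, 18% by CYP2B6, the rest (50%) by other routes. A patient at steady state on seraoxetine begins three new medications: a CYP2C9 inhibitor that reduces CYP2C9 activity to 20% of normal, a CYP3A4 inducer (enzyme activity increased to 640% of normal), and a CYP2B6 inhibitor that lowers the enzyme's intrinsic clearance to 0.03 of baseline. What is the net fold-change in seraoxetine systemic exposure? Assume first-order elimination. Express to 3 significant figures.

0.887

The CYP2C9 pathway (23% of clearance) is reduced to 0.2× activity: 0.23 × 0.2 = 0.046.
The CYP3A4 pathway (9% of clearance) increases to 6.4× activity: 0.09 × 6.4 = 0.576.
The CYP2B6 pathway (18% of clearance) falls to 0.03× activity: 0.18 × 0.03 = 0.0054.
Non-CYP routes (50%) are unchanged.
Relative clearance = 0.046 + 0.576 + 0.0054 + 0.5 = 1.1274.
Net systemic exposure ratio = 1 / 1.1274 = 0.887.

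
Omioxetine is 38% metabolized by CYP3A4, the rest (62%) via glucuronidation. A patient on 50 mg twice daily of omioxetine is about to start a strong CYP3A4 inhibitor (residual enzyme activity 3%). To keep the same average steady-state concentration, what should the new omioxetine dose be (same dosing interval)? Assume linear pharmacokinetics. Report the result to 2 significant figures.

The CYP3A4 pathway (38% of clearance) falls to 0.03× activity: 0.38 × 0.03 = 0.0114.
Non-CYP routes (62%) are unchanged.
CL_new/CL_old = 0.0114 + 0.62 = 0.6314.
Css,avg = (dose rate)/CL, so holding Css fixed requires dose ∝ CL: 50 × 0.6314 = 32 mg.

32 mg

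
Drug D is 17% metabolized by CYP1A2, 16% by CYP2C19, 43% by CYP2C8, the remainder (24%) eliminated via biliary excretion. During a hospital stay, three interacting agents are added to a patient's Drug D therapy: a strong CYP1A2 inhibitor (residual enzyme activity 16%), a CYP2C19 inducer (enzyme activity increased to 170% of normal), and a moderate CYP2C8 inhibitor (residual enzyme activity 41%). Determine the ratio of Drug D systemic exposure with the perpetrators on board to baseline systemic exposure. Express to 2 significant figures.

1.4

CYP1A2: 0.17 × 0.16 = 0.0272
CYP2C19: 0.16 × 1.7 = 0.272
CYP2C8: 0.43 × 0.41 = 0.1763
Other: 0.24 (unchanged)
New clearance relative to baseline: 0.0272 + 0.272 + 0.1763 + 0.24 = 0.7155.
Because systemic exposure varies inversely with clearance, the combined effect is 1 / 0.7155 = 1.4.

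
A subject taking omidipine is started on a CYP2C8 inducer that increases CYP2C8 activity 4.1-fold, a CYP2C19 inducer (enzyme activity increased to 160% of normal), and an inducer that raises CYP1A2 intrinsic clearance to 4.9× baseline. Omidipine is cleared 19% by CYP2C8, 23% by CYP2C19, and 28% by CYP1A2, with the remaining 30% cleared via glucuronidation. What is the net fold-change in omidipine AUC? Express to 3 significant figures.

The CYP2C8 pathway (19% of clearance) is boosted to 4.1× activity: 0.19 × 4.1 = 0.779.
The CYP2C19 pathway (23% of clearance) is boosted to 1.6× activity: 0.23 × 1.6 = 0.368.
The CYP1A2 pathway (28% of clearance) is boosted to 4.9× activity: 0.28 × 4.9 = 1.372.
Non-CYP routes (30%) are unchanged.
Relative clearance = 0.779 + 0.368 + 1.372 + 0.3 = 2.819.
Because AUC varies inversely with clearance, the combined effect is 1 / 2.819 = 0.355.

0.355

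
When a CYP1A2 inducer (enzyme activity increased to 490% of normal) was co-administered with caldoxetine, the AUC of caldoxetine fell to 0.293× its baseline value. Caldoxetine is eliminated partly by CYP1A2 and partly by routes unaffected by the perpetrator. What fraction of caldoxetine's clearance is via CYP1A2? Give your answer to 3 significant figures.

0.619

CL'/CL = 1 / 0.293 = 3.413
4.9·fm + (1 − fm) = 3.413
fm = (3.413 − 1) / (4.9 − 1) = 0.619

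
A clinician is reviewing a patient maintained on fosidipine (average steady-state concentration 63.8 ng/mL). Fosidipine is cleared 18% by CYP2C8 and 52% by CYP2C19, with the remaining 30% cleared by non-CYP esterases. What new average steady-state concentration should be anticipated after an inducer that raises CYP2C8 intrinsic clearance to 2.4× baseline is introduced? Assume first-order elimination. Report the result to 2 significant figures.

51 ng/mL

The CYP2C8 pathway (18% of clearance) is boosted to 2.4× activity: 0.18 × 2.4 = 0.432.
CYP2C19 (52%) and the residual 30% are unaffected.
New clearance relative to baseline: 0.432 + 0.52 + 0.3 = 1.252.
Average steady-state concentration ∝ 1/CL, so new value = 63.8 / 1.252 = 51 ng/mL.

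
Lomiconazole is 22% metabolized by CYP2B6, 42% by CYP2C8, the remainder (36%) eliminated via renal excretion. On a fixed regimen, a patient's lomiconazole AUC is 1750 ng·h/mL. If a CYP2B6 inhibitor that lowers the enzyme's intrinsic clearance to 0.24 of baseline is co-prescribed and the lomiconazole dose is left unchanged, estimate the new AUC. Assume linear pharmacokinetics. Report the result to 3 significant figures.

The CYP2B6 pathway (22% of clearance) drops to 0.24× activity: 0.22 × 0.24 = 0.0528.
CYP2C8 (42%) and the residual 36% are unaffected.
New clearance relative to baseline: 0.0528 + 0.42 + 0.36 = 0.8328.
AUC ∝ 1/CL, so new value = 1750 / 0.8328 = 2.10 × 10³ ng·h/mL.

2.10 × 10³ ng·h/mL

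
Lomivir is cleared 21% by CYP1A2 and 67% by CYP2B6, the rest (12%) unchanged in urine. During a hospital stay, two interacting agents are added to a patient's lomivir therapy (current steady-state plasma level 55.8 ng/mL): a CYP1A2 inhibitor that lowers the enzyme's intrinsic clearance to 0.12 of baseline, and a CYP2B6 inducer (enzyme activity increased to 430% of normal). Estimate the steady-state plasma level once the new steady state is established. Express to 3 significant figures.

18.4 ng/mL

The CYP1A2 pathway (21% of clearance) is reduced to 0.12× activity: 0.21 × 0.12 = 0.0252.
The CYP2B6 pathway (67% of clearance) increases to 4.3× activity: 0.67 × 4.3 = 2.881.
The remaining 12% of clearance is unaffected.
Relative clearance = 0.0252 + 2.881 + 0.12 = 3.0262.
Steady-state plasma level ∝ 1/CL: new value = 55.8 / 3.0262 = 18.4 ng/mL.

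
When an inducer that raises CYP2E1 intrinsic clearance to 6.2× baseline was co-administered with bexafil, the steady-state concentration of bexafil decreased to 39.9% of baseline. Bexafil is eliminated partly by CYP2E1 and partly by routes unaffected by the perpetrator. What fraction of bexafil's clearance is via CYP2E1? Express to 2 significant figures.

CL'/CL = 1 / 0.399 = 2.506
6.2·fm + (1 − fm) = 2.506
fm = (2.506 − 1) / (6.2 − 1) = 0.29

0.29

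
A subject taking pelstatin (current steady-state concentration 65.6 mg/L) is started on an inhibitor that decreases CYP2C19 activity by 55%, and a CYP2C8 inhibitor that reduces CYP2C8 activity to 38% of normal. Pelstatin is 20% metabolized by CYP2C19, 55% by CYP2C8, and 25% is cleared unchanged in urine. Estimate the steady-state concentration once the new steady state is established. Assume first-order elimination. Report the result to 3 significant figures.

The CYP2C19 pathway (20% of clearance) is reduced to 0.45× activity: 0.2 × 0.45 = 0.09.
The CYP2C8 pathway (55% of clearance) drops to 0.38× activity: 0.55 × 0.38 = 0.209.
Non-CYP routes (25%) are unchanged.
Relative clearance = 0.09 + 0.209 + 0.25 = 0.549.
Dividing the baseline by the relative clearance: 65.6 / 0.549 = 119 mg/L.

119 mg/L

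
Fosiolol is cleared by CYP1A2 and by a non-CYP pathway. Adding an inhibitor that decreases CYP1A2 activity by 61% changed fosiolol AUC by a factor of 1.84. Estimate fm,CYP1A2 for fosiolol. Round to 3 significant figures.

CL'/CL = 1 / 1.84 = 0.5435
0.39·fm + (1 − fm) = 0.5435
fm = (0.5435 − 1) / (0.39 − 1) = 0.748

0.748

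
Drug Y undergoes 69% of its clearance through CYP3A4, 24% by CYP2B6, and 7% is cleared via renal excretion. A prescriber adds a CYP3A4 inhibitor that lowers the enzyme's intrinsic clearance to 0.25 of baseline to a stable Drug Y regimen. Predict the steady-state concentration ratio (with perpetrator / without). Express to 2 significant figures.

2.1

The CYP3A4 pathway (69% of clearance) falls to 0.25× activity: 0.69 × 0.25 = 0.1725.
CYP2B6 (24%) and the residual 7% are unaffected.
Relative clearance = 0.1725 + 0.24 + 0.07 = 0.4825.
Steady-state concentration ratio = CL_old/CL_new = 1 / 0.4825 = 2.1.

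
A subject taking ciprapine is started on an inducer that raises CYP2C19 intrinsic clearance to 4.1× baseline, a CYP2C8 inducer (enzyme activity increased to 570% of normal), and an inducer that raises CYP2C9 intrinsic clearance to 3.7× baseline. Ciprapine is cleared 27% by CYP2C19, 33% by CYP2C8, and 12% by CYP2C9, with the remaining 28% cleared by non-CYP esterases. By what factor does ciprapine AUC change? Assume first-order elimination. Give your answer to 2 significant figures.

0.27

CYP2C19: 0.27 × 4.1 = 1.107
CYP2C8: 0.33 × 5.7 = 1.881
CYP2C9: 0.12 × 3.7 = 0.444
Other: 0.28 (unchanged)
Relative clearance = 1.107 + 1.881 + 0.444 + 0.28 = 3.712.
AUC ∝ 1/CL: fold-change = 1 / 3.712 = 0.27.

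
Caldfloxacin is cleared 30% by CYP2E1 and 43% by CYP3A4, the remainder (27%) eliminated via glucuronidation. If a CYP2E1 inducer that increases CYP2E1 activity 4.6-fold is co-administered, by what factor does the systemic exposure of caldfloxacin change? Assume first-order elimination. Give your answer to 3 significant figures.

0.481

The CYP2E1 pathway (30% of clearance) increases to 4.6× activity: 0.3 × 4.6 = 1.38.
CYP3A4 (43%) and the residual 27% are unaffected.
Relative clearance = 1.38 + 0.43 + 0.27 = 2.08.
Since systemic exposure ∝ 1/CL, the ratio is 1 / 2.08 = 0.481.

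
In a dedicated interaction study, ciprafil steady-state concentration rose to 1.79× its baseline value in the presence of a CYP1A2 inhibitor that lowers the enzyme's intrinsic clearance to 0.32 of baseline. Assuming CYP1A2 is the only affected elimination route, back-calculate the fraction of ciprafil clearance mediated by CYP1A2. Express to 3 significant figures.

0.649

CL'/CL = 1 / 1.79 = 0.5587
0.32·fm + (1 − fm) = 0.5587
fm = (0.5587 − 1) / (0.32 − 1) = 0.649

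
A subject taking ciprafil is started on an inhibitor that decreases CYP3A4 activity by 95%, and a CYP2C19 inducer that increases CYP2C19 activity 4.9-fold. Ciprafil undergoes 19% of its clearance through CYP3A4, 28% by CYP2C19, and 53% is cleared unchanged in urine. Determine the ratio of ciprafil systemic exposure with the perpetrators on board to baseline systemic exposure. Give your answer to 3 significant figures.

CYP3A4: 0.19 × 0.05 = 0.0095
CYP2C19: 0.28 × 4.9 = 1.372
Other: 0.53 (unchanged)
New clearance relative to baseline: 0.0095 + 1.372 + 0.53 = 1.9115.
Because systemic exposure varies inversely with clearance, the combined effect is 1 / 1.9115 = 0.523.

0.523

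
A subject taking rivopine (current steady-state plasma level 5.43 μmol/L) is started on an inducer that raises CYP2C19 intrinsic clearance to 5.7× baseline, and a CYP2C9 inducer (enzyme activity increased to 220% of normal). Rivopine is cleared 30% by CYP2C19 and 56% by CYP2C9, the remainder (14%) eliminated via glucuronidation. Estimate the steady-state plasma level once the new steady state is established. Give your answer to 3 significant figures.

The CYP2C19 pathway (30% of clearance) is boosted to 5.7× activity: 0.3 × 5.7 = 1.71.
The CYP2C9 pathway (56% of clearance) rises to 2.2× activity: 0.56 × 2.2 = 1.232.
The remaining 14% of clearance is unaffected.
Relative clearance = 1.71 + 1.232 + 0.14 = 3.082.
Steady-state plasma level ∝ 1/CL: new value = 5.43 / 3.082 = 1.76 μmol/L.

1.76 μmol/L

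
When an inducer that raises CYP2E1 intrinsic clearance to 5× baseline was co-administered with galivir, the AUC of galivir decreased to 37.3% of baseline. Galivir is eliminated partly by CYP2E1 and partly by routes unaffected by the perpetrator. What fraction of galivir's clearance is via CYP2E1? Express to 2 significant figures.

0.42

CL'/CL = 1 / 0.373 = 2.681
5·fm + (1 − fm) = 2.681
fm = (2.681 − 1) / (5 − 1) = 0.42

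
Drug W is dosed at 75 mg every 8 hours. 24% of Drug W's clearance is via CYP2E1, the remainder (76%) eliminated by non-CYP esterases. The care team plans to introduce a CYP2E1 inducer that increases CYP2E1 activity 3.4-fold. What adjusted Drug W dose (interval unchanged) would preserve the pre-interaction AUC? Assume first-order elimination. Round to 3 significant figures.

The CYP2E1 pathway (24% of clearance) is boosted to 3.4× activity: 0.24 × 3.4 = 0.816.
Non-CYP routes (76%) are unchanged.
CL_new/CL_old = 0.816 + 0.76 = 1.576.
Css,avg = (dose rate)/CL, so holding Css fixed requires dose ∝ CL: 75 × 1.576 = 118 mg.

118 mg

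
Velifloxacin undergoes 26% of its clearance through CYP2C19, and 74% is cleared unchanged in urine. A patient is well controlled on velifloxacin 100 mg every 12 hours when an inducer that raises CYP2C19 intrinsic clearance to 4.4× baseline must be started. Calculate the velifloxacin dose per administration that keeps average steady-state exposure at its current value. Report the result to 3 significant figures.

188 mg

The CYP2C19 pathway (26% of clearance) increases to 4.4× activity: 0.26 × 4.4 = 1.144.
Non-CYP routes (74%) are unchanged.
New clearance relative to baseline: 1.144 + 0.74 = 1.884.
Css,avg = (dose rate)/CL, so holding Css fixed requires dose ∝ CL: 100 × 1.884 = 188 mg.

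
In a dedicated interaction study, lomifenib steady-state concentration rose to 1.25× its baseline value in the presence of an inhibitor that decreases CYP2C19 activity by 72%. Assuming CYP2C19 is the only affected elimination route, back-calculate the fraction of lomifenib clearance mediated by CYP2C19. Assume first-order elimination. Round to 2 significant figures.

0.28

Let x = fm,CYP2C19. Because steady-state concentration ∝ 1/CL, relative clearance fell to 1/1.25 = 0.8.
Only the CYP2C19 route changed, so 0.8 = x·0.28 + (1 − x), giving x = 0.28.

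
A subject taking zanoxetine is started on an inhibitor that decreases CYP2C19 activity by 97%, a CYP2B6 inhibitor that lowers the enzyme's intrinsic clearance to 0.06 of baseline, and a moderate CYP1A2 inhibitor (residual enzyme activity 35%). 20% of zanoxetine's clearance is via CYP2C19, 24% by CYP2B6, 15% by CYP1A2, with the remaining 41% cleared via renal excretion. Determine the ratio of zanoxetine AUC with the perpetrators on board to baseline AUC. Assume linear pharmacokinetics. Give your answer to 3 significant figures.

2.07

CYP2C19: 0.2 × 0.03 = 0.006
CYP2B6: 0.24 × 0.06 = 0.0144
CYP1A2: 0.15 × 0.35 = 0.0525
Other: 0.41 (unchanged)
Relative clearance = 0.006 + 0.0144 + 0.0525 + 0.41 = 0.4829.
AUC ∝ 1/CL: fold-change = 1 / 0.4829 = 2.07.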